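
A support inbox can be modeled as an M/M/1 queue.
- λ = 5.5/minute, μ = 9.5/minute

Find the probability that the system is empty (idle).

ρ = λ/μ = 5.5/9.5 = 0.5789
P(0) = 1 - ρ = 1 - 0.5789 = 0.4211
The server is idle 42.11% of the time.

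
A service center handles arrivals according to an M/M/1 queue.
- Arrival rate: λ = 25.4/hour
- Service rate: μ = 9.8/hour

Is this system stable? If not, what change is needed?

Stability requires ρ = λ/(cμ) < 1
ρ = 25.4/(1 × 9.8) = 25.4/9.80 = 2.5918
Since 2.5918 ≥ 1, the system is UNSTABLE.
Queue grows without bound. Need μ > λ = 25.4.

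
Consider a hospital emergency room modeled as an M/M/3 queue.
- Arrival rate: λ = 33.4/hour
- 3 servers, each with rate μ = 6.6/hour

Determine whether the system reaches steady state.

Stability requires ρ = λ/(cμ) < 1
ρ = 33.4/(3 × 6.6) = 33.4/19.80 = 1.6869
Since 1.6869 ≥ 1, the system is UNSTABLE.
Need c > λ/μ = 33.4/6.6 = 5.06.
Minimum servers needed: c = 6.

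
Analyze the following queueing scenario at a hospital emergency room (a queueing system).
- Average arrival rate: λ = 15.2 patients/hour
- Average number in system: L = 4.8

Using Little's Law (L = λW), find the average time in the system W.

Little's Law: L = λW, so W = L/λ
W = 4.8/15.2 = 0.3158 hours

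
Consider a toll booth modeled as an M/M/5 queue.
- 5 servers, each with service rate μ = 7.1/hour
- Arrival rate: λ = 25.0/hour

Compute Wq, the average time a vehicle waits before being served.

Traffic intensity: ρ = λ/(cμ) = 25.0/(5×7.1) = 0.7042
Since ρ = 0.7042 < 1, system is stable.
Offered load a = λ/μ = cρ = 25.0/7.1 = 3.5211
P₀ = [ Σₙ₌₀^4 aⁿ/n! + a^5/(5!(1-ρ)) ]⁻¹
Σ = a^0/0! + a^1/1! + a^2/2! + a^3/3! + a^4/4! = 1.00000 + 3.52113 + 6.19917 + 7.27602 + 6.40494 = 24.4013
a^5/(5!(1-ρ)) = 541.2629/(120 × 0.2957746) = 15.2499
P₀ = 1/(24.4013 + 15.2499) = 0.02522
Lq = P₀·a^5·ρ / (5!(1-ρ)²) = 0.02522 × 541.2629 × 0.7042 / (120 × 0.08748) = 0.9157
Wq = Lq/λ = 0.9157/25.0 = 0.03663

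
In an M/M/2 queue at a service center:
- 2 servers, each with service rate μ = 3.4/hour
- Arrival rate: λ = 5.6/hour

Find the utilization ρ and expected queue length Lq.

Traffic intensity: ρ = λ/(cμ) = 5.6/(2×3.4) = 0.8235
Since ρ = 0.8235 < 1, system is stable.
Offered load a = λ/μ = cρ = 5.6/3.4 = 1.6471
P₀ = [ Σₙ₌₀^1 aⁿ/n! + a^2/(2!(1-ρ)) ]⁻¹
Σ = a^0/0! + a^1/1! = 1.0000 + 1.6471 = 2.6471
a^2/(2!(1-ρ)) = 2.7128/(2 × 0.17647) = 7.6863
P₀ = 1/(2.6471 + 7.6863) = 0.09677
Lq = P₀·a^2·ρ / (2!(1-ρ)²) = 0.09677 × 2.7128 × 0.8235 / (2 × 0.03114) = 3.4712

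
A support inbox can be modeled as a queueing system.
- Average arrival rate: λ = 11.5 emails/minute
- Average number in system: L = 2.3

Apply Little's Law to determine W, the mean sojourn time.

Little's Law: L = λW, so W = L/λ
W = 2.3/11.5 = 0.2000 minutes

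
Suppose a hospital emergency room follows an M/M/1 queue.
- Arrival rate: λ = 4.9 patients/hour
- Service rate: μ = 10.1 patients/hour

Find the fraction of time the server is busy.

Server utilization: ρ = λ/μ
ρ = 4.9/10.1 = 0.4851
The server is busy 48.51% of the time.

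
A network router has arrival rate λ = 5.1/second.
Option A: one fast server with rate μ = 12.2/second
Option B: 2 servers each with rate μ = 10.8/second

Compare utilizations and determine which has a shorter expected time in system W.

Option A: single server μ = 12.2 (M/M/1)
  ρ_A = 5.1/12.2 = 0.4180
  W_A = 1/(μ-λ) = 1/(12.2-5.1) = 1/7.10 = 0.1408

Option B: 2 servers μ = 10.8 (M/M/2)
  ρ_B = λ/(cμ) = 5.1/(2×10.8) = 0.2361
  Offered load a = λ/μ = cρ = 5.1/10.8 = 0.4722
  P₀ = [ Σₙ₌₀^1 aⁿ/n! + a^2/(2!(1-ρ)) ]⁻¹
  Σ = a^0/0! + a^1/1! = 1.0000 + 0.4722 = 1.4722
  a^2/(2!(1-ρ)) = 0.2230/(2 × 0.7639) = 0.1460
  P₀ = 1/(1.4722 + 0.1460) = 0.6180
  Lq = P₀·a^2·ρ / (2!(1-ρ)²) = 0.6180 × 0.2230 × 0.2361 / (2 × 0.5835) = 0.02788
  Wq_B = Lq/λ = 0.02788/5.1 = 0.005467
  W_B = Wq_B + 1/μ = 0.005467 + 0.09259 = 0.09806

Since W_B = 0.09806 < W_A = 0.1408, Option B (multiple servers) has the shorter time in system.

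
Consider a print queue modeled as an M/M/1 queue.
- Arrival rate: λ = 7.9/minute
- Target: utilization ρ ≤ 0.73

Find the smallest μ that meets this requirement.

ρ = λ/μ, so μ = λ/ρ
μ ≥ 7.9/0.73 = 10.8219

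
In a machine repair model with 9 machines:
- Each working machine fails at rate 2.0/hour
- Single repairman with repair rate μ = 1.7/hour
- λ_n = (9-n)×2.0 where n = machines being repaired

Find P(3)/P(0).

P(3)/P(0) = ∏_{i=0}^{3-1} λ_i/μ_{i+1}
= (9-0)×2.0/1.7 × (9-1)×2.0/1.7 × (9-2)×2.0/1.7
= 820.6798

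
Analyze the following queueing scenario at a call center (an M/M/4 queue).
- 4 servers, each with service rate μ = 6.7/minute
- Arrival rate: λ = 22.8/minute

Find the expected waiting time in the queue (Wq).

Traffic intensity: ρ = λ/(cμ) = 22.8/(4×6.7) = 0.8507
Since ρ = 0.8507 < 1, system is stable.
Offered load a = λ/μ = cρ = 22.8/6.7 = 3.4030
P₀ = [ Σₙ₌₀^3 aⁿ/n! + a^4/(4!(1-ρ)) ]⁻¹
Σ = a^0/0! + a^1/1! + a^2/2! + a^3/3! = 1.0000 + 3.4030 + 5.7902 + 6.5679 = 16.7611
a^4/(4!(1-ρ)) = 134.1035/(24 × 0.149254) = 37.4372
P₀ = 1/(16.7611 + 37.4372) = 0.01845
Lq = P₀·a^4·ρ / (4!(1-ρ)²) = 0.01845076 × 134.1035 × 0.8507463 / (24 × 0.02227668) = 3.9372
Wq = Lq/λ = 3.9372/22.8 = 0.1727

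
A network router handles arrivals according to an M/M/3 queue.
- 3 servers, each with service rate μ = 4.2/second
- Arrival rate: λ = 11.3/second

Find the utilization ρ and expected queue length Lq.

Traffic intensity: ρ = λ/(cμ) = 11.3/(3×4.2) = 0.8968
Since ρ = 0.8968 < 1, system is stable.
Offered load a = λ/μ = cρ = 11.3/4.2 = 2.6905
P₀ = [ Σₙ₌₀^2 aⁿ/n! + a^3/(3!(1-ρ)) ]⁻¹
Σ = a^0/0! + a^1/1! + a^2/2! = 1.0000 + 2.6905 + 3.6193 = 7.3098
a^3/(3!(1-ρ)) = 19.47545/(6 × 0.1031746) = 31.4603
P₀ = 1/(7.3098 + 31.4603) = 0.02579
Lq = P₀·a^3·ρ / (3!(1-ρ)²) = 0.025793 × 19.4754 × 0.89683 / (6 × 0.010645) = 7.0534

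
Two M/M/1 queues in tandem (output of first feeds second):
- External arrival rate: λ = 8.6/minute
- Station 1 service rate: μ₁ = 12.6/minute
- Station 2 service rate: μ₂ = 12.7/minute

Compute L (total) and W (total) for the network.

By Jackson's theorem, each station behaves as independent M/M/1.
Station 1: ρ₁ = 8.6/12.6 = 0.6825, L₁ = ρ₁/(1-ρ₁) = λ/(μ₁-λ) = 8.6/4.00 = 2.1500
Station 2: ρ₂ = 8.6/12.7 = 0.6772, L₂ = ρ₂/(1-ρ₂) = λ/(μ₂-λ) = 8.6/4.10 = 2.0976
Total: L = L₁ + L₂ = 2.1500 + 2.0976 = 4.2476
W = L/λ = 4.2476/8.6 = 0.4939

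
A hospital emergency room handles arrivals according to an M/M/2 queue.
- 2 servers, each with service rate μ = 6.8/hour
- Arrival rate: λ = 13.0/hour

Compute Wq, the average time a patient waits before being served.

Traffic intensity: ρ = λ/(cμ) = 13.0/(2×6.8) = 0.9559
Since ρ = 0.9559 < 1, system is stable.
Offered load a = λ/μ = cρ = 13.0/6.8 = 1.9118
P₀ = [ Σₙ₌₀^1 aⁿ/n! + a^2/(2!(1-ρ)) ]⁻¹
Σ = a^0/0! + a^1/1! = 1.0000 + 1.9118 = 2.9118
a^2/(2!(1-ρ)) = 3.65484/(2 × 0.0441176) = 41.4216
P₀ = 1/(2.9118 + 41.4216) = 0.02256
Lq = P₀·a^2·ρ / (2!(1-ρ)²) = 0.0225564 × 3.65484 × 0.955882 / (2 × 0.00194637) = 20.2436
Wq = Lq/λ = 20.2436/13.0 = 1.5572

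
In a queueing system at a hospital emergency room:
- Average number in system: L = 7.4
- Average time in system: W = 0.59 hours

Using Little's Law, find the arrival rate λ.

Little's Law: L = λW, so λ = L/W
λ = 7.4/0.59 = 12.5424 patients/hour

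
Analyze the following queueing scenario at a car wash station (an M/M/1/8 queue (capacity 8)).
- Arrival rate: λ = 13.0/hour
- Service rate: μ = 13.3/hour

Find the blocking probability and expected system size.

ρ = λ/μ = 13.0/13.3 = 0.97744
P₀ = (1-ρ)/(1-ρ^(K+1)) = (1-0.97744)/(1-0.97744^9) = 0.02256/0.1857 = 0.1215
P_K = P₀×ρ^K = 0.1215 × 0.97744^8 = 0.1215 × 0.8331 = 0.1012
Blocking probability P_8 = 0.1012 (10.12%)
L = ρ[1 - (K+1)ρ^K + Kρ^(K+1)] / [(1-ρ)(1-ρ^(K+1))]
L = 0.97744 × (1 - 9×0.83314552 + 8×0.81434976) / ((1 - 0.97744) × (1 - 0.81434976)) = 3.8480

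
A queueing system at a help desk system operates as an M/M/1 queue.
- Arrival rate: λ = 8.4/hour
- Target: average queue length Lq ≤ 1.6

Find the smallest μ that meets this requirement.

For M/M/1: Lq = λ²/(μ(μ-λ))
Need Lq ≤ 1.6, i.e. μ(μ-λ) ≥ λ²/1.6
μ² - 8.4μ - 70.56/1.6 ≥ 0  →  μ² - 8.4μ - 44.1000 ≥ 0
Quadratic formula (positive root): μ = [λ + √(λ² + 4×44.1000)]/2
Discriminant: 70.56 + 4×44.1000 = 246.9600, √246.9600 = 15.7150
μ ≥ (8.4 + 15.7150)/2 = 12.0575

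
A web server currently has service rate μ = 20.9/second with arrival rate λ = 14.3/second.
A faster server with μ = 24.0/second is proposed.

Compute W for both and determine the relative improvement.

System 1: ρ₁ = 14.3/20.9 = 0.6842, W₁ = 1/(20.9-14.3) = 0.15152
System 2: ρ₂ = 14.3/24.0 = 0.5958, W₂ = 1/(24.0-14.3) = 0.10309
Improvement: (W₁-W₂)/W₁ = (0.15152-0.10309)/0.15152 = 31.96%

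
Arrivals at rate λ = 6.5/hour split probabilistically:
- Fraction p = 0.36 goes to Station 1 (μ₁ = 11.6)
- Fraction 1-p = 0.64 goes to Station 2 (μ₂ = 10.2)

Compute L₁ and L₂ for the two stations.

Effective rates: λ₁ = 6.5×0.36 = 2.34, λ₂ = 6.5×0.64 = 4.16
Station 1: ρ₁ = 2.34/11.6 = 0.2017, L₁ = ρ₁/(1-ρ₁) = 0.2017/(1-0.2017) = 0.2527
Station 2: ρ₂ = 4.16/10.2 = 0.40784, L₂ = ρ₂/(1-ρ₂) = 0.40784/(1-0.40784) = 0.6887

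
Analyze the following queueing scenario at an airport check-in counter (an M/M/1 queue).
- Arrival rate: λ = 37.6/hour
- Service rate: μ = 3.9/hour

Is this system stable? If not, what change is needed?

Stability requires ρ = λ/(cμ) < 1
ρ = 37.6/(1 × 3.9) = 37.6/3.90 = 9.6410
Since 9.6410 ≥ 1, the system is UNSTABLE.
Queue grows without bound. Need μ > λ = 37.6.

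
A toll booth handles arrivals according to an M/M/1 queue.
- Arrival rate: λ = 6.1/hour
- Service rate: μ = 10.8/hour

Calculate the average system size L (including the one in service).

ρ = λ/μ = 6.1/10.8 = 0.5648
For M/M/1: L = λ/(μ-λ)
L = 6.1/(10.8-6.1) = 6.1/4.70
L = 1.2979 vehicles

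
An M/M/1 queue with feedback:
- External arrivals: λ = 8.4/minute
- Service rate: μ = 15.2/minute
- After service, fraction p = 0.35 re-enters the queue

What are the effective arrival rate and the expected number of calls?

Effective arrival rate: λ_eff = λ/(1-p) = 8.4/(1-0.35) = 8.4/0.65 = 12.923077
ρ = λ_eff/μ = 12.923077/15.2 = 0.850202
L = ρ/(1-ρ) = 0.850202/(1-0.850202) = 5.6757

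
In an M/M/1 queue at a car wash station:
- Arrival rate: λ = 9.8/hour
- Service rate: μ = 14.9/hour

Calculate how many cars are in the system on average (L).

ρ = λ/μ = 9.8/14.9 = 0.6577
For M/M/1: L = λ/(μ-λ)
L = 9.8/(14.9-9.8) = 9.8/5.10
L = 1.9216 cars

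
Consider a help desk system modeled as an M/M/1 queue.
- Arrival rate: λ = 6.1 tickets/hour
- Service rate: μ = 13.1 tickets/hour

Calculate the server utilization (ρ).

Server utilization: ρ = λ/μ
ρ = 6.1/13.1 = 0.4656
The server is busy 46.56% of the time.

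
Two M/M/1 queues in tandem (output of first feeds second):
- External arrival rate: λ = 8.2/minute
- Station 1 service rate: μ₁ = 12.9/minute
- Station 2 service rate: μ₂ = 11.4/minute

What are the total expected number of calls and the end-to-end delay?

By Jackson's theorem, each station behaves as independent M/M/1.
Station 1: ρ₁ = 8.2/12.9 = 0.6357, L₁ = ρ₁/(1-ρ₁) = λ/(μ₁-λ) = 8.2/4.70 = 1.7447
Station 2: ρ₂ = 8.2/11.4 = 0.7193, L₂ = ρ₂/(1-ρ₂) = λ/(μ₂-λ) = 8.2/3.20 = 2.5625
Total: L = L₁ + L₂ = 1.7447 + 2.5625 = 4.3072
W = L/λ = 4.3072/8.2 = 0.5253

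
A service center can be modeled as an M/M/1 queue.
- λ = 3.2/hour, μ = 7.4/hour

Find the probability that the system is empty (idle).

ρ = λ/μ = 3.2/7.4 = 0.4324
P(0) = 1 - ρ = 1 - 0.4324 = 0.5676
The server is idle 56.76% of the time.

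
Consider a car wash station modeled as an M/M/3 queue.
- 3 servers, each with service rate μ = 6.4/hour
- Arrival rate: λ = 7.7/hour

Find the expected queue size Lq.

Traffic intensity: ρ = λ/(cμ) = 7.7/(3×6.4) = 0.4010
Since ρ = 0.4010 < 1, system is stable.
Offered load a = λ/μ = cρ = 7.7/6.4 = 1.2031
P₀ = [ Σₙ₌₀^2 aⁿ/n! + a^3/(3!(1-ρ)) ]⁻¹
Σ = a^0/0! + a^1/1! + a^2/2! = 1.0000 + 1.2031 + 0.7238 = 2.9269
a^3/(3!(1-ρ)) = 1.7415/(6 × 0.5990) = 0.4846
P₀ = 1/(2.9269 + 0.4846) = 0.2931
Lq = P₀·a^3·ρ / (3!(1-ρ)²) = 0.29313 × 1.7415 × 0.40104 / (6 × 0.35875) = 0.09511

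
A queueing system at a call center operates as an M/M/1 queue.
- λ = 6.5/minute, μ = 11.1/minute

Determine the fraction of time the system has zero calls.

ρ = λ/μ = 6.5/11.1 = 0.5856
P(0) = 1 - ρ = 1 - 0.5856 = 0.4144
The server is idle 41.44% of the time.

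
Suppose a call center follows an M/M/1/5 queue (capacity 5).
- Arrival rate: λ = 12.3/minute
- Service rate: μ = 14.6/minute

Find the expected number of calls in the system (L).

ρ = λ/μ = 12.3/14.6 = 0.84247
P₀ = (1-ρ)/(1-ρ^(K+1)) = (1-0.84247)/(1-0.84247^6) = 0.15753/0.64246 = 0.2452
P_K = P₀×ρ^K = 0.2452 × 0.84247^5 = 0.2452 × 0.4244 = 0.1041
L = ρ[1 - (K+1)ρ^K + Kρ^(K+1)] / [(1-ρ)(1-ρ^(K+1))]
L = 0.84247 × (1 - 6×0.424397 + 5×0.357542) / ((1 - 0.84247) × (1 - 0.357542)) = 2.0089 calls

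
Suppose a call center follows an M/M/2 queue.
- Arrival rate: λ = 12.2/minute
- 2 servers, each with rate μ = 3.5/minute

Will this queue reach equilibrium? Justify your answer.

Stability requires ρ = λ/(cμ) < 1
ρ = 12.2/(2 × 3.5) = 12.2/7.00 = 1.7429
Since 1.7429 ≥ 1, the system is UNSTABLE.
Need c > λ/μ = 12.2/3.5 = 3.49.
Minimum servers needed: c = 4.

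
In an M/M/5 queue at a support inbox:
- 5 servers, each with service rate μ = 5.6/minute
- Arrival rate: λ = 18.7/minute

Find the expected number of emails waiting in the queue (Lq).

Traffic intensity: ρ = λ/(cμ) = 18.7/(5×5.6) = 0.6679
Since ρ = 0.6679 < 1, system is stable.
Offered load a = λ/μ = cρ = 18.7/5.6 = 3.3393
P₀ = [ Σₙ₌₀^4 aⁿ/n! + a^5/(5!(1-ρ)) ]⁻¹
Σ = a^0/0! + a^1/1! + a^2/2! + a^3/3! + a^4/4! = 1.00000 + 3.33929 + 5.57541 + 6.20597 + 5.18087 = 21.3015
a^5/(5!(1-ρ)) = 415.2101/(120 × 0.33214) = 10.4175
P₀ = 1/(21.3015 + 10.4175) = 0.03153
Lq = P₀·a^5·ρ / (5!(1-ρ)²) = 0.031527 × 415.2101 × 0.66786 / (120 × 0.11032) = 0.6604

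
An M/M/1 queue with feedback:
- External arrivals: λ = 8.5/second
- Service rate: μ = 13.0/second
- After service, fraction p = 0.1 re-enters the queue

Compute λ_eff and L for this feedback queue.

Effective arrival rate: λ_eff = λ/(1-p) = 8.5/(1-0.1) = 8.5/0.90 = 9.444444
ρ = λ_eff/μ = 9.444444/13.0 = 0.7264957
L = ρ/(1-ρ) = 0.7264957/(1-0.7264957) = 2.6562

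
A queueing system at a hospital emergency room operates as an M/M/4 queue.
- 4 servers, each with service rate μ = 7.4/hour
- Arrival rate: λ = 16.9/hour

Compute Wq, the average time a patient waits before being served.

Traffic intensity: ρ = λ/(cμ) = 16.9/(4×7.4) = 0.5709
Since ρ = 0.5709 < 1, system is stable.
Offered load a = λ/μ = cρ = 16.9/7.4 = 2.2838
P₀ = [ Σₙ₌₀^3 aⁿ/n! + a^4/(4!(1-ρ)) ]⁻¹
Σ = a^0/0! + a^1/1! + a^2/2! + a^3/3! = 1.00000 + 2.28378 + 2.60783 + 1.98524 = 7.8769
a^4/(4!(1-ρ)) = 27.2032/(24 × 0.42905) = 2.6418
P₀ = 1/(7.8769 + 2.6418) = 0.09507
Lq = P₀·a^4·ρ / (4!(1-ρ)²) = 0.09507 × 27.2032 × 0.5709 / (24 × 0.1841) = 0.3342
Wq = Lq/λ = 0.3342/16.9 = 0.01978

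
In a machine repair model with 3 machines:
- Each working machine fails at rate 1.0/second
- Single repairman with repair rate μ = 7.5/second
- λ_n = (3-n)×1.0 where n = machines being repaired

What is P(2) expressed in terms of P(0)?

P(2)/P(0) = ∏_{i=0}^{2-1} λ_i/μ_{i+1}
= (3-0)×1.0/7.5 × (3-1)×1.0/7.5
= 0.1067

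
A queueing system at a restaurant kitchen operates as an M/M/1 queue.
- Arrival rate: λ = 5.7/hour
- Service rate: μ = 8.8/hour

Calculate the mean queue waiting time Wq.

First, compute utilization: ρ = λ/μ = 5.7/8.8 = 0.6477
For M/M/1: Wq = λ/(μ(μ-λ))
Wq = 5.7/(8.8 × (8.8-5.7))
Wq = 5.7/(8.8 × 3.10)
Wq = 0.2089 hours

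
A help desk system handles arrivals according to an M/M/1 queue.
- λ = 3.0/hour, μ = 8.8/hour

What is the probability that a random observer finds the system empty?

ρ = λ/μ = 3.0/8.8 = 0.3409
P(0) = 1 - ρ = 1 - 0.3409 = 0.6591
The server is idle 65.91% of the time.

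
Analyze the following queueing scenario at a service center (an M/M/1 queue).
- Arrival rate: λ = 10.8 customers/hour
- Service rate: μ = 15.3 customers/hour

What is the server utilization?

Server utilization: ρ = λ/μ
ρ = 10.8/15.3 = 0.7059
The server is busy 70.59% of the time.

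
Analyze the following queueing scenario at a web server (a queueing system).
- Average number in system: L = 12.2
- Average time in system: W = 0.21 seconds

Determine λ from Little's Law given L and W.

Little's Law: L = λW, so λ = L/W
λ = 12.2/0.21 = 58.0952 requests/second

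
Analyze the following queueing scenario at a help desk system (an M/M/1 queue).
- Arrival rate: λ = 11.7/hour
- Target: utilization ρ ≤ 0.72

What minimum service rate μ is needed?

ρ = λ/μ, so μ = λ/ρ
μ ≥ 11.7/0.72 = 16.2500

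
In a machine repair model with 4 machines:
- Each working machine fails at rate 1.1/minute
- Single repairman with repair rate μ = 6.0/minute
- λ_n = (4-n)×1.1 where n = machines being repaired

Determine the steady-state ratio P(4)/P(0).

P(4)/P(0) = ∏_{i=0}^{4-1} λ_i/μ_{i+1}
= (4-0)×1.1/6.0 × (4-1)×1.1/6.0 × (4-2)×1.1/6.0 × (4-3)×1.1/6.0
= 0.02711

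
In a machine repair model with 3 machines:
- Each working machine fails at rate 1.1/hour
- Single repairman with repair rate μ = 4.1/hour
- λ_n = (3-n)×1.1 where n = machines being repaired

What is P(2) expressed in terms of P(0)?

P(2)/P(0) = ∏_{i=0}^{2-1} λ_i/μ_{i+1}
= (3-0)×1.1/4.1 × (3-1)×1.1/4.1
= 0.4319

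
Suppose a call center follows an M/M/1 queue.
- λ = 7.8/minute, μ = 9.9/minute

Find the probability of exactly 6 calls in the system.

ρ = λ/μ = 7.8/9.9 = 0.7879
P(n) = (1-ρ)ρⁿ
P(6) = (1-0.7879) × 0.7879^6
P(6) = 0.21210 × 0.23924
P(6) = 0.05074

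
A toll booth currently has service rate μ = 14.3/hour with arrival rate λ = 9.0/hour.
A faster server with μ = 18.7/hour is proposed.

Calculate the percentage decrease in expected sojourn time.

System 1: ρ₁ = 9.0/14.3 = 0.6294, W₁ = 1/(14.3-9.0) = 0.1887
System 2: ρ₂ = 9.0/18.7 = 0.4813, W₂ = 1/(18.7-9.0) = 0.1031
Improvement: (W₁-W₂)/W₁ = (0.1887-0.1031)/0.1887 = 45.36%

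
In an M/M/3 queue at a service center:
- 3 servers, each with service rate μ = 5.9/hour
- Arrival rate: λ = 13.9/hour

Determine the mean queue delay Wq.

Traffic intensity: ρ = λ/(cμ) = 13.9/(3×5.9) = 0.7853
Since ρ = 0.7853 < 1, system is stable.
Offered load a = λ/μ = cρ = 13.9/5.9 = 2.3559
P₀ = [ Σₙ₌₀^2 aⁿ/n! + a^3/(3!(1-ρ)) ]⁻¹
Σ = a^0/0! + a^1/1! + a^2/2! = 1.0000 + 2.3559 + 2.7752 = 6.1311
a^3/(3!(1-ρ)) = 13.0764/(6 × 0.21469) = 10.1514
P₀ = 1/(6.1311 + 10.1514) = 0.06142
Lq = P₀·a^3·ρ / (3!(1-ρ)²) = 0.061415 × 13.0764 × 0.78531 / (6 × 0.046091) = 2.2805
Wq = Lq/λ = 2.2805/13.9 = 0.1641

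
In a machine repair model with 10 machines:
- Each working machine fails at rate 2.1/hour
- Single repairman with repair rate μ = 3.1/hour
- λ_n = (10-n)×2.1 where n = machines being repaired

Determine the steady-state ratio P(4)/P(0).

P(4)/P(0) = ∏_{i=0}^{4-1} λ_i/μ_{i+1}
= (10-0)×2.1/3.1 × (10-1)×2.1/3.1 × (10-2)×2.1/3.1 × (10-3)×2.1/3.1
= 1061.3557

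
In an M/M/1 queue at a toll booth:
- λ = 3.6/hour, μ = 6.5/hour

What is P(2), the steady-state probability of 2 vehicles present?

ρ = λ/μ = 3.6/6.5 = 0.55385
P(n) = (1-ρ)ρⁿ
P(2) = (1-0.55385) × 0.55385^2
P(2) = 0.44615 × 0.30675
P(2) = 0.1369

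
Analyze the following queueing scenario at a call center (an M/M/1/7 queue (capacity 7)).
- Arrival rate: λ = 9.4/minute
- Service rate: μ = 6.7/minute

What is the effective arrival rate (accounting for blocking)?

ρ = λ/μ = 9.4/6.7 = 1.4030
P₀ = (1-ρ)/(1-ρ^(K+1)) = (1-1.4030)/(1-1.4030^8) = -0.4030/-14.0128 = 0.02876
P_K = P₀×ρ^K = 0.02876 × 1.4030^7 = 0.02876 × 10.7005 = 0.3077
λ_eff = λ(1-P_K) = 9.4 × (1 - 0.30773) = 9.4 × 0.69227 = 6.5073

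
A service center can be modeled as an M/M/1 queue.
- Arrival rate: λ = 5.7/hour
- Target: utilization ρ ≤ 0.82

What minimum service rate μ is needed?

ρ = λ/μ, so μ = λ/ρ
μ ≥ 5.7/0.82 = 6.9512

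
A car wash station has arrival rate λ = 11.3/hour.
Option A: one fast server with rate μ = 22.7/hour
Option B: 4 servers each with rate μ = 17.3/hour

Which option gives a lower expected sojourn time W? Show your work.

Option A: single server μ = 22.7 (M/M/1)
  ρ_A = 11.3/22.7 = 0.4978
  W_A = 1/(μ-λ) = 1/(22.7-11.3) = 1/11.40 = 0.08772

Option B: 4 servers μ = 17.3 (M/M/4)
  ρ_B = λ/(cμ) = 11.3/(4×17.3) = 0.1633
  Offered load a = λ/μ = cρ = 11.3/17.3 = 0.6532
  P₀ = [ Σₙ₌₀^3 aⁿ/n! + a^4/(4!(1-ρ)) ]⁻¹
  Σ = a^0/0! + a^1/1! + a^2/2! + a^3/3! = 1.0000 + 0.6532 + 0.2133 + 0.04645 = 1.9129
  a^4/(4!(1-ρ)) = 0.182024/(24 × 0.836705) = 0.009065
  P₀ = 1/(1.9129 + 0.009065) = 0.5203
  Lq = P₀·a^4·ρ / (4!(1-ρ)²) = 0.52029 × 0.18202 × 0.16329 / (24 × 0.70008) = 0.0009204
  Wq_B = Lq/λ = 0.0009204/11.3 = 0.00008145
  W_B = Wq_B + 1/μ = 0.00008145 + 0.05780 = 0.05788

Since W_B = 0.05788 < W_A = 0.08772, Option B (multiple servers) has the shorter time in system.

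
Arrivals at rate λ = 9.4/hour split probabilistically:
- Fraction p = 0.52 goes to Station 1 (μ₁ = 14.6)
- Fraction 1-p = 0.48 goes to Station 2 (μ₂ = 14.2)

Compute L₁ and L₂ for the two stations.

Effective rates: λ₁ = 9.4×0.52 = 4.888, λ₂ = 9.4×0.48 = 4.512
Station 1: ρ₁ = 4.888/14.6 = 0.3348, L₁ = ρ₁/(1-ρ₁) = 0.3348/(1-0.3348) = 0.5033
Station 2: ρ₂ = 4.512/14.2 = 0.31775, L₂ = ρ₂/(1-ρ₂) = 0.31775/(1-0.31775) = 0.4657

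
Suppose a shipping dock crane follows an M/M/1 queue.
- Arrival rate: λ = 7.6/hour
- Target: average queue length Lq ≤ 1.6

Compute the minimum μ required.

For M/M/1: Lq = λ²/(μ(μ-λ))
Need Lq ≤ 1.6, i.e. μ(μ-λ) ≥ λ²/1.6
μ² - 7.6μ - 57.76/1.6 ≥ 0  →  μ² - 7.6μ - 36.1000 ≥ 0
Quadratic formula (positive root): μ = [λ + √(λ² + 4×36.1000)]/2
Discriminant: 57.76 + 4×36.1000 = 202.1600, √202.1600 = 14.218298
μ ≥ (7.6 + 14.218298)/2 = 10.9091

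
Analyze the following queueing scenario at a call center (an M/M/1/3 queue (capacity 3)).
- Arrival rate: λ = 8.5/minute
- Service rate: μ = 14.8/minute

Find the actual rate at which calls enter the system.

ρ = λ/μ = 8.5/14.8 = 0.57432
P₀ = (1-ρ)/(1-ρ^(K+1)) = (1-0.57432)/(1-0.57432^4) = 0.42568/0.89120 = 0.4776
P_K = P₀×ρ^K = 0.477646 × 0.57432^3 = 0.477646 × 0.189436 = 0.09048
λ_eff = λ(1-P_K) = 8.5 × (1 - 0.09048) = 8.5 × 0.90952 = 7.7309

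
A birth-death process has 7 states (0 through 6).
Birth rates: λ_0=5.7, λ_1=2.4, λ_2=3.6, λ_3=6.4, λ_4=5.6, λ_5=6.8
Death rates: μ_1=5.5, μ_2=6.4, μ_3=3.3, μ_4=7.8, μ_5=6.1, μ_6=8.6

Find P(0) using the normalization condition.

Ratios P(n)/P(0) = (λ₀···λₙ₋₁)/(μ₁···μₙ):
P(1)/P(0) = (5.7)/(5.5) = 1.0364
P(2)/P(0) = (5.7×2.4)/(5.5×6.4) = 0.38864
P(3)/P(0) = (5.7×2.4×3.6)/(5.5×6.4×3.3) = 0.42397
P(4)/P(0) = (5.7×2.4×3.6×6.4)/(5.5×6.4×3.3×7.8) = 0.34787
P(5)/P(0) = (5.7×2.4×3.6×6.4×5.6)/(5.5×6.4×3.3×7.8×6.1) = 0.31936
P(6)/P(0) = (5.7×2.4×3.6×6.4×5.6×6.8)/(5.5×6.4×3.3×7.8×6.1×8.6) = 0.25251

Normalization: ∑ P(n) = 1
P(0) × (1.0000 + 1.0364 + 0.38864 + 0.42397 + 0.34787 + 0.31936 + 0.25251) = 1
P(0) × 3.7687 = 1
P(0) = 1/3.7687 = 0.2653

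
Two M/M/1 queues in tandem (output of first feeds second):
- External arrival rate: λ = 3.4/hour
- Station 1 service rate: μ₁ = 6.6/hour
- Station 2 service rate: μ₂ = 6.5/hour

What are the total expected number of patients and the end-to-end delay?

By Jackson's theorem, each station behaves as independent M/M/1.
Station 1: ρ₁ = 3.4/6.6 = 0.5152, L₁ = ρ₁/(1-ρ₁) = λ/(μ₁-λ) = 3.4/3.20 = 1.0625
Station 2: ρ₂ = 3.4/6.5 = 0.5231, L₂ = ρ₂/(1-ρ₂) = λ/(μ₂-λ) = 3.4/3.10 = 1.0968
Total: L = L₁ + L₂ = 1.0625 + 1.0968 = 2.1593
W = L/λ = 2.1593/3.4 = 0.6351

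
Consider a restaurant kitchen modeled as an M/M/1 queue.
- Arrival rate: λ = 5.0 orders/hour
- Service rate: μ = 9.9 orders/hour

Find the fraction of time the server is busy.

Server utilization: ρ = λ/μ
ρ = 5.0/9.9 = 0.5051
The server is busy 50.51% of the time.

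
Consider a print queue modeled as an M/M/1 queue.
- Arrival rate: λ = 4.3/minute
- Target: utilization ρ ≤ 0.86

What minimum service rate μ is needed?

ρ = λ/μ, so μ = λ/ρ
μ ≥ 4.3/0.86 = 5.0000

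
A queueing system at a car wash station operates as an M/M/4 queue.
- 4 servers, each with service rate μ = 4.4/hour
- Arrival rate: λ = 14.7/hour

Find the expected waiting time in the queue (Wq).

Traffic intensity: ρ = λ/(cμ) = 14.7/(4×4.4) = 0.8352
Since ρ = 0.8352 < 1, system is stable.
Offered load a = λ/μ = cρ = 14.7/4.4 = 3.3409
P₀ = [ Σₙ₌₀^3 aⁿ/n! + a^4/(4!(1-ρ)) ]⁻¹
Σ = a^0/0! + a^1/1! + a^2/2! + a^3/3! = 1.00000 + 3.34091 + 5.58084 + 6.21502 = 16.1368
a^4/(4!(1-ρ)) = 124.5830/(24 × 0.164773) = 31.5037
P₀ = 1/(16.1368 + 31.5037) = 0.02099
Lq = P₀·a^4·ρ / (4!(1-ρ)²) = 0.0209905 × 124.5830 × 0.835227 / (24 × 0.0271501) = 3.3520
Wq = Lq/λ = 3.3520/14.7 = 0.2280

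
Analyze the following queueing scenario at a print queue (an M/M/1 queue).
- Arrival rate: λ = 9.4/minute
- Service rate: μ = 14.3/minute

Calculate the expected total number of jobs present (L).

ρ = λ/μ = 9.4/14.3 = 0.6573
For M/M/1: L = λ/(μ-λ)
L = 9.4/(14.3-9.4) = 9.4/4.90
L = 1.9184 jobs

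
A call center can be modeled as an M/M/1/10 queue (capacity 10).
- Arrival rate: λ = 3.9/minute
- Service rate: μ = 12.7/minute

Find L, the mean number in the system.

ρ = λ/μ = 3.9/12.7 = 0.30709
P₀ = (1-ρ)/(1-ρ^(K+1)) = (1-0.30709)/(1-0.30709^11) = 0.6929/1.0000 = 0.6929
P_K = P₀×ρ^K = 0.6929 × 0.30709^10 = 0.6929 × 0.000007459 = 0.000005168
L = ρ[1 - (K+1)ρ^K + Kρ^(K+1)] / [(1-ρ)(1-ρ^(K+1))]
L = 0.30709 × (1 - 11×0.000007459 + 10×0.000002290) / ((1 - 0.30709) × (1 - 0.000002290)) = 0.4432 calls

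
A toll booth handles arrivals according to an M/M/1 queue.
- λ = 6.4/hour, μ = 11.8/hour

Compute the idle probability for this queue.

ρ = λ/μ = 6.4/11.8 = 0.5424
P(0) = 1 - ρ = 1 - 0.5424 = 0.4576
The server is idle 45.76% of the time.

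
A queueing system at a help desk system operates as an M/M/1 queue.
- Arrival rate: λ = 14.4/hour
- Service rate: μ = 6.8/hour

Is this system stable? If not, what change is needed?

Stability requires ρ = λ/(cμ) < 1
ρ = 14.4/(1 × 6.8) = 14.4/6.80 = 2.1176
Since 2.1176 ≥ 1, the system is UNSTABLE.
Queue grows without bound. Need μ > λ = 14.4.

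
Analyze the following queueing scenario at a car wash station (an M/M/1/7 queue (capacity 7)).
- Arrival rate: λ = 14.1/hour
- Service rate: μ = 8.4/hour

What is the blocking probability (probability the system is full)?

ρ = λ/μ = 14.1/8.4 = 1.6786
P₀ = (1-ρ)/(1-ρ^(K+1)) = (1-1.6786)/(1-1.6786^8) = -0.6786/-62.0344 = 0.01094
P_K = P₀×ρ^K = 0.01094 × 1.6786^7 = 0.01094 × 37.5518 = 0.4108
Blocking probability = 41.08%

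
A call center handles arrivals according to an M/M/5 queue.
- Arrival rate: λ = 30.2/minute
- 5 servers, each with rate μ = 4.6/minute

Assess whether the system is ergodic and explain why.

Stability requires ρ = λ/(cμ) < 1
ρ = 30.2/(5 × 4.6) = 30.2/23.00 = 1.3130
Since 1.3130 ≥ 1, the system is UNSTABLE.
Need c > λ/μ = 30.2/4.6 = 6.57.
Minimum servers needed: c = 7.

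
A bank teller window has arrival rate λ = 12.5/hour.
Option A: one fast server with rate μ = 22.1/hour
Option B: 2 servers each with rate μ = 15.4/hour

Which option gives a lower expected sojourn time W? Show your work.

Option A: single server μ = 22.1 (M/M/1)
  ρ_A = 12.5/22.1 = 0.5656
  W_A = 1/(μ-λ) = 1/(22.1-12.5) = 1/9.60 = 0.1042

Option B: 2 servers μ = 15.4 (M/M/2)
  ρ_B = λ/(cμ) = 12.5/(2×15.4) = 0.4058
  Offered load a = λ/μ = cρ = 12.5/15.4 = 0.8117
  P₀ = [ Σₙ₌₀^1 aⁿ/n! + a^2/(2!(1-ρ)) ]⁻¹
  Σ = a^0/0! + a^1/1! = 1.0000 + 0.8117 = 1.8117
  a^2/(2!(1-ρ)) = 0.6588/(2 × 0.5942) = 0.5544
  P₀ = 1/(1.8117 + 0.5544) = 0.4226
  Lq = P₀·a^2·ρ / (2!(1-ρ)²) = 0.42263 × 0.65884 × 0.40584 / (2 × 0.35302) = 0.1601
  Wq_B = Lq/λ = 0.16006/12.5 = 0.01280
  W_B = Wq_B + 1/μ = 0.01280 + 0.06494 = 0.07774

Since W_B = 0.07774 < W_A = 0.1042, Option B (multiple servers) has the shorter time in system.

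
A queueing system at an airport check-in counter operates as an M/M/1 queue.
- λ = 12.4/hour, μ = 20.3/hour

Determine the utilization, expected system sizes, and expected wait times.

Step 1: ρ = λ/μ = 12.4/20.3 = 0.6108
Step 2: L = λ/(μ-λ) = 12.4/7.90 = 1.5696
Step 3: Lq = λ²/(μ(μ-λ)) = 153.76/(20.3×7.90) = 0.9588
Step 4: W = 1/(μ-λ) = 1/7.90 = 0.12658
Step 5: Wq = λ/(μ(μ-λ)) = 12.4/(20.3×7.90) = 0.07732
Step 6: P(0) = 1-ρ = 0.3892
Verify: L = λW = 12.4×0.12658 = 1.5696 ✔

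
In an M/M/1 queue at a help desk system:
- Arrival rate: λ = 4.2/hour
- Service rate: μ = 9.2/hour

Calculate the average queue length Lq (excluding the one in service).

ρ = λ/μ = 4.2/9.2 = 0.4565
For M/M/1: Lq = λ²/(μ(μ-λ))
Lq = 17.64/(9.2 × 5.00)
Lq = 0.3835 tickets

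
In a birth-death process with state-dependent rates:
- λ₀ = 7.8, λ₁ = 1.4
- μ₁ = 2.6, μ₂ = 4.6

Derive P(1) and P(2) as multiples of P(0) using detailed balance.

Balance equations:
State 0: λ₀P₀ = μ₁P₁ → P₁ = (λ₀/μ₁)P₀ = (7.8/2.6)P₀ = 3.0000P₀
State 1: P₂ = (λ₀λ₁)/(μ₁μ₂)P₀ = (7.8×1.4)/(2.6×4.6)P₀ = 0.9130P₀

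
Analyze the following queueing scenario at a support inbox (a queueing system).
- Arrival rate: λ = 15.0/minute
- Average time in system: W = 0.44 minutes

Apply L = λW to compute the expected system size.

Little's Law: L = λW
L = 15.0 × 0.44 = 6.6000 emails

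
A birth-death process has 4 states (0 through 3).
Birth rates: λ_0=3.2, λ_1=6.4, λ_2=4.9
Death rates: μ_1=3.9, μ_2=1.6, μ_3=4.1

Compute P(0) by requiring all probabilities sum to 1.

Ratios P(n)/P(0) = (λ₀···λₙ₋₁)/(μ₁···μₙ):
P(1)/P(0) = (3.2)/(3.9) = 0.820513
P(2)/P(0) = (3.2×6.4)/(3.9×1.6) = 3.28205
P(3)/P(0) = (3.2×6.4×4.9)/(3.9×1.6×4.1) = 3.92245

Normalization: ∑ P(n) = 1
P(0) × (1.00000 + 0.820513 + 3.28205 + 3.92245) = 1
P(0) × 9.0250 = 1
P(0) = 1/9.0250 = 0.1108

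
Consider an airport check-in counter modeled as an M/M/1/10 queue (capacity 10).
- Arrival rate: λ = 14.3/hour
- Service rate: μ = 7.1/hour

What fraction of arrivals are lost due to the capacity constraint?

ρ = λ/μ = 14.3/7.1 = 2.01408
P₀ = (1-ρ)/(1-ρ^(K+1)) = (1-2.01408)/(1-2.01408^11) = -1.0141/-2211.2993 = 0.0004586
P_K = P₀×ρ^K = 0.0004586 × 2.01408^10 = 0.0004586 × 1098.4168 = 0.5037
Blocking probability = 50.37%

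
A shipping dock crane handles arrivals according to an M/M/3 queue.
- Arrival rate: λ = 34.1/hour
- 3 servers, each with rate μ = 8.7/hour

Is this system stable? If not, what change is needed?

Stability requires ρ = λ/(cμ) < 1
ρ = 34.1/(3 × 8.7) = 34.1/26.10 = 1.3065
Since 1.3065 ≥ 1, the system is UNSTABLE.
Need c > λ/μ = 34.1/8.7 = 3.92.
Minimum servers needed: c = 4.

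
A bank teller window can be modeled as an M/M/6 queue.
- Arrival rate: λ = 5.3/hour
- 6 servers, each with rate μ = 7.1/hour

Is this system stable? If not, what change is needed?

Stability requires ρ = λ/(cμ) < 1
ρ = 5.3/(6 × 7.1) = 5.3/42.60 = 0.1244
Since 0.1244 < 1, the system is STABLE.
The servers are busy 12.44% of the time.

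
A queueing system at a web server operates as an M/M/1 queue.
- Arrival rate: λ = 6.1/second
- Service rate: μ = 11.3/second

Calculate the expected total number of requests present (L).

ρ = λ/μ = 6.1/11.3 = 0.5398
For M/M/1: L = λ/(μ-λ)
L = 6.1/(11.3-6.1) = 6.1/5.20
L = 1.1731 requests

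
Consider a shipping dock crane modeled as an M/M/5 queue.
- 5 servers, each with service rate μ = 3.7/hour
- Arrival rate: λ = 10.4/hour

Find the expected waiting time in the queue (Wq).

Traffic intensity: ρ = λ/(cμ) = 10.4/(5×3.7) = 0.5622
Since ρ = 0.5622 < 1, system is stable.
Offered load a = λ/μ = cρ = 10.4/3.7 = 2.8108
P₀ = [ Σₙ₌₀^4 aⁿ/n! + a^5/(5!(1-ρ)) ]⁻¹
Σ = a^0/0! + a^1/1! + a^2/2! + a^3/3! + a^4/4! = 1.00000 + 2.81081 + 3.95033 + 3.70121 + 2.60085 = 14.0632
a^5/(5!(1-ρ)) = 175.4519/(120 × 0.437838) = 3.3394
P₀ = 1/(14.0632 + 3.3394) = 0.05746
Lq = P₀·a^5·ρ / (5!(1-ρ)²) = 0.05746 × 175.4519 × 0.5622 / (120 × 0.1917) = 0.2464
Wq = Lq/λ = 0.2464/10.4 = 0.02369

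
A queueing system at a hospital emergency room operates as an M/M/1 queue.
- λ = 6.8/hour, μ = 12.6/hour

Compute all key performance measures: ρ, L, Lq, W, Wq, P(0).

Step 1: ρ = λ/μ = 6.8/12.6 = 0.5397
Step 2: L = λ/(μ-λ) = 6.8/5.80 = 1.1724
Step 3: Lq = λ²/(μ(μ-λ)) = 46.24/(12.6×5.80) = 0.6327
Step 4: W = 1/(μ-λ) = 1/5.80 = 0.17241
Step 5: Wq = λ/(μ(μ-λ)) = 6.8/(12.6×5.80) = 0.09305
Step 6: P(0) = 1-ρ = 0.4603
Verify: L = λW = 6.8×0.17241 = 1.1724 ✔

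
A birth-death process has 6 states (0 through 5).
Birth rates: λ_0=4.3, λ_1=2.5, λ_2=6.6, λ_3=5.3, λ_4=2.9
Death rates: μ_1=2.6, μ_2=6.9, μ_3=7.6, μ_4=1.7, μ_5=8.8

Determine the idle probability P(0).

Ratios P(n)/P(0) = (λ₀···λₙ₋₁)/(μ₁···μₙ):
P(1)/P(0) = (4.3)/(2.6) = 1.65385
P(2)/P(0) = (4.3×2.5)/(2.6×6.9) = 0.599220
P(3)/P(0) = (4.3×2.5×6.6)/(2.6×6.9×7.6) = 0.520375
P(4)/P(0) = (4.3×2.5×6.6×5.3)/(2.6×6.9×7.6×1.7) = 1.62235
P(5)/P(0) = (4.3×2.5×6.6×5.3×2.9)/(2.6×6.9×7.6×1.7×8.8) = 0.534637

Normalization: ∑ P(n) = 1
P(0) × (1.00000 + 1.65385 + 0.599220 + 0.520375 + 1.62235 + 0.534637) = 1
P(0) × 5.9304 = 1
P(0) = 1/5.9304 = 0.1686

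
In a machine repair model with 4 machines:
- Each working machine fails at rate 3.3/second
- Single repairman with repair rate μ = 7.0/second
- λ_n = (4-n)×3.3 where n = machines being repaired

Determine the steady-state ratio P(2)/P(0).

P(2)/P(0) = ∏_{i=0}^{2-1} λ_i/μ_{i+1}
= (4-0)×3.3/7.0 × (4-1)×3.3/7.0
= 2.6669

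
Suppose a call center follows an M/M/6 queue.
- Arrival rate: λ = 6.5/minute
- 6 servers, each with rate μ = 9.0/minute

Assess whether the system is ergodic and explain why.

Stability requires ρ = λ/(cμ) < 1
ρ = 6.5/(6 × 9.0) = 6.5/54.00 = 0.1204
Since 0.1204 < 1, the system is STABLE.
The servers are busy 12.04% of the time.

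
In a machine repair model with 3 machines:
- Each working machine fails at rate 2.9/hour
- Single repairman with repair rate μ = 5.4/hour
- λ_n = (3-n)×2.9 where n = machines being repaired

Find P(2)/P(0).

P(2)/P(0) = ∏_{i=0}^{2-1} λ_i/μ_{i+1}
= (3-0)×2.9/5.4 × (3-1)×2.9/5.4
= 1.7305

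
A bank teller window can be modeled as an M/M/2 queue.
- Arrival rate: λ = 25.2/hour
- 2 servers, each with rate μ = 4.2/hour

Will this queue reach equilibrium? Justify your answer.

Stability requires ρ = λ/(cμ) < 1
ρ = 25.2/(2 × 4.2) = 25.2/8.40 = 3.0000
Since 3.0000 ≥ 1, the system is UNSTABLE.
Need c > λ/μ = 25.2/4.2 = 6.00.
Minimum servers needed: c = 7.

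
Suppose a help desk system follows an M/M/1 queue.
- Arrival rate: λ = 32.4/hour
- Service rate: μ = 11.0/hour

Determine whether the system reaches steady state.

Stability requires ρ = λ/(cμ) < 1
ρ = 32.4/(1 × 11.0) = 32.4/11.00 = 2.9455
Since 2.9455 ≥ 1, the system is UNSTABLE.
Queue grows without bound. Need μ > λ = 32.4.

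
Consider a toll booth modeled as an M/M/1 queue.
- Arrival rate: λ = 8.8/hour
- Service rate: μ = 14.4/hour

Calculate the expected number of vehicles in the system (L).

ρ = λ/μ = 8.8/14.4 = 0.6111
For M/M/1: L = λ/(μ-λ)
L = 8.8/(14.4-8.8) = 8.8/5.60
L = 1.5714 vehicles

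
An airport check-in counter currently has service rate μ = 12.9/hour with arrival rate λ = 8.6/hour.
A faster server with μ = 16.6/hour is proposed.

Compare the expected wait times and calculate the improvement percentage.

System 1: ρ₁ = 8.6/12.9 = 0.6667, W₁ = 1/(12.9-8.6) = 0.23256
System 2: ρ₂ = 8.6/16.6 = 0.5181, W₂ = 1/(16.6-8.6) = 0.12500
Improvement: (W₁-W₂)/W₁ = (0.23256-0.12500)/0.23256 = 46.25%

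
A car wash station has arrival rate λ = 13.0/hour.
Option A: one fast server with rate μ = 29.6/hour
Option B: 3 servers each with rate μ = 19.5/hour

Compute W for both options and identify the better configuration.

Option A: single server μ = 29.6 (M/M/1)
  ρ_A = 13.0/29.6 = 0.4392
  W_A = 1/(μ-λ) = 1/(29.6-13.0) = 1/16.60 = 0.06024

Option B: 3 servers μ = 19.5 (M/M/3)
  ρ_B = λ/(cμ) = 13.0/(3×19.5) = 0.2222
  Offered load a = λ/μ = cρ = 13.0/19.5 = 0.6667
  P₀ = [ Σₙ₌₀^2 aⁿ/n! + a^3/(3!(1-ρ)) ]⁻¹
  Σ = a^0/0! + a^1/1! + a^2/2! = 1.0000 + 0.6667 + 0.2222 = 1.8889
  a^3/(3!(1-ρ)) = 0.2963/(6 × 0.7778) = 0.06349
  P₀ = 1/(1.8889 + 0.06349) = 0.5122
  Lq = P₀·a^3·ρ / (3!(1-ρ)²) = 0.51220 × 0.29630 × 0.22222 / (6 × 0.60494) = 0.009292
  Wq_B = Lq/λ = 0.0092915/13.0 = 0.00071473
  W_B = Wq_B + 1/μ = 0.00071473 + 0.051282 = 0.05200

Since W_B = 0.05200 < W_A = 0.06024, Option B (multiple servers) has the shorter time in system.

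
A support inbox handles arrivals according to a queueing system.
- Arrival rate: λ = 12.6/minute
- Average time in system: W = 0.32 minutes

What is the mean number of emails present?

Little's Law: L = λW
L = 12.6 × 0.32 = 4.0320 emails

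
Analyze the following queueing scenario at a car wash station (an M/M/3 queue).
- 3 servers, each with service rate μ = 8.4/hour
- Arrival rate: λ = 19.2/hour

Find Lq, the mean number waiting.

Traffic intensity: ρ = λ/(cμ) = 19.2/(3×8.4) = 0.7619
Since ρ = 0.7619 < 1, system is stable.
Offered load a = λ/μ = cρ = 19.2/8.4 = 2.2857
P₀ = [ Σₙ₌₀^2 aⁿ/n! + a^3/(3!(1-ρ)) ]⁻¹
Σ = a^0/0! + a^1/1! + a^2/2! = 1.000000 + 2.285714 + 2.612245 = 5.8980
a^3/(3!(1-ρ)) = 11.9417/(6 × 0.238095) = 8.3592
P₀ = 1/(5.8980 + 8.3592) = 0.07014
Lq = P₀·a^3·ρ / (3!(1-ρ)²) = 0.07014 × 11.9417 × 0.7619 / (6 × 0.05669) = 1.8762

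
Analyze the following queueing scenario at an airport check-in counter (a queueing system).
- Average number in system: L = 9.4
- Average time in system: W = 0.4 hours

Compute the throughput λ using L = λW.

Little's Law: L = λW, so λ = L/W
λ = 9.4/0.4 = 23.5000 passengers/hour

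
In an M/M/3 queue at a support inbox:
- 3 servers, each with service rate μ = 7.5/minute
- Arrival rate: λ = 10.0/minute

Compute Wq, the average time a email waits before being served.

Traffic intensity: ρ = λ/(cμ) = 10.0/(3×7.5) = 0.4444
Since ρ = 0.4444 < 1, system is stable.
Offered load a = λ/μ = cρ = 10.0/7.5 = 1.3333
P₀ = [ Σₙ₌₀^2 aⁿ/n! + a^3/(3!(1-ρ)) ]⁻¹
Σ = a^0/0! + a^1/1! + a^2/2! = 1.0000 + 1.3333 + 0.8889 = 3.2222
a^3/(3!(1-ρ)) = 2.3704/(6 × 0.5556) = 0.7111
P₀ = 1/(3.2222 + 0.7111) = 0.2542
Lq = P₀·a^3·ρ / (3!(1-ρ)²) = 0.2542 × 2.3704 × 0.4444 / (6 × 0.3086) = 0.1446
Wq = Lq/λ = 0.1446/10.0 = 0.01446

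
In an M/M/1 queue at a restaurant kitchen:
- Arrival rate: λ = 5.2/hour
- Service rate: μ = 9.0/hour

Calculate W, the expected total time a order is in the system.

First, compute utilization: ρ = λ/μ = 5.2/9.0 = 0.5778
For M/M/1: W = 1/(μ-λ)
W = 1/(9.0-5.2) = 1/3.80
W = 0.2632 hours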